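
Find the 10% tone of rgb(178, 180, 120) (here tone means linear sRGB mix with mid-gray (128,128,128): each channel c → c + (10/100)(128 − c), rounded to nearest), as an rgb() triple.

rgb(173, 175, 121)

A 10% tone moves each channel 10% toward 128:
  R: 178 + 0.1×(128−178) = 178 − 5 = 173 → 173
  G: 180 + 0.1×(128−180) = 180 − 5.2 = 174.8 → 175
  B: 120 + 0.8 = 120.8 → 121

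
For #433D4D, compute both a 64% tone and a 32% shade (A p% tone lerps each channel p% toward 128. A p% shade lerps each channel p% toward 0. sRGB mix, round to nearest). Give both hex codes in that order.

#6A686E, #2E2934

#433D4D is rgb(67, 61, 77).
64% tone:
  R: 67 + 0.64×(128−67) = 67 + 39.04 = 106.04 → 106
  G: 61 + 42.88 = 103.88 → 104
  B: 77 + 0.64×(128−77) = 77 + 32.64 = 109.64 → 110
  → #6A686E
32% shade:
  R: 67 + 0.32×(0−67) = 67 − 21.44 = 45.56 → 46
  G: 61 + 0.32×(0−61) = 61 − 19.52 = 41.48 → 41
  B: 77 + 0.32×(0−77) = 77 − 24.64 = 52.36 → 52
  → #2E2934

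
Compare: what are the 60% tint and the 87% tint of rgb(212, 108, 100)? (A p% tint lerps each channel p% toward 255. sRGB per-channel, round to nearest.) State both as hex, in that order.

#EEC4C1, #F9ECEB

60% tint:
  R: 212 + 25.8 = 237.8 → 238
  G: 108 + 0.6×(255−108) = 108 + 88.2 = 196.2 → 196
  B: 100 + 0.6×(255−100) = 100 + 93 = 193 → 193
  → #EEC4C1
87% tint:
  R: 212 + 0.87×(255−212) = 212 + 37.41 = 249.41 → 249
  G: 108 + 127.89 = 235.89 → 236
  B: 100 + 134.85 = 234.85 → 235
  → #F9ECEB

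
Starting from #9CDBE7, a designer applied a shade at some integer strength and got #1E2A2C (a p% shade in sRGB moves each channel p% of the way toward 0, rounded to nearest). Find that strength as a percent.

#9CDBE7 is rgb(156, 219, 231); #1E2A2C is rgb(30, 42, 44).
On the B channel (widest range): 44 ≈ 231 + (p/100)(0 − 231), so p ≈ 100×(44 − 231)/(0 − 231) = -18700/-231 = 80.95.
p = 81 reproduces all three channels after rounding.

81%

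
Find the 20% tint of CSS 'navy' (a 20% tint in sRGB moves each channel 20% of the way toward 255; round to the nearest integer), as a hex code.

CSS navy is rgb(0, 0, 128).
A 20% tint moves each channel 20% toward 255:
  R: 0 + 0.2×(255−0) = 0 + 51 = 51 → 51
  G: 0 + 51 = 51 → 51
  B: 128 + 25.4 = 153.4 → 153
rgb(51, 51, 153) = #333399.

#333399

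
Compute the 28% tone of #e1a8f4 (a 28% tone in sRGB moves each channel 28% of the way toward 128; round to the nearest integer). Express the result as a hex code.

#c69dd4

#e1a8f4 is rgb(225, 168, 244).
Per channel, c → c + 0.28(128 − c):
  R: 225 + 0.28×(128−225) = 225 − 27.16 = 197.84 → 198
  G: 168 + 0.28×(128−168) = 168 − 11.2 = 156.8 → 157
  B: 244 − 32.48 = 211.52 → 212
rgb(198, 157, 212) = #c69dd4.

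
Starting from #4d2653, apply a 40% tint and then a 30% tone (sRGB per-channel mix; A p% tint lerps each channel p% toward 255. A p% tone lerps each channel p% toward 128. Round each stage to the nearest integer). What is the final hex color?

#4d2653 is rgb(77, 38, 83).
Lerp each channel 40% toward 255:
  R: 77 + 0.4×(255−77) = 77 + 71.2 = 148.2 → 148
  G: 38 + 86.8 = 124.8 → 125
  B: 83 + 0.4×(255−83) = 83 + 68.8 = 151.8 → 152
After the tint: rgb(148, 125, 152) = #947d98.
Per channel, c → c + 0.3(128 − c):
  R: 148 + 0.3×(128−148) = 148 − 6 = 142 → 142
  G: 125 + 0.9 = 125.9 → 126
  B: 152 − 7.2 = 144.8 → 145
rgb(142, 126, 145) = #8e7e91.

#8e7e91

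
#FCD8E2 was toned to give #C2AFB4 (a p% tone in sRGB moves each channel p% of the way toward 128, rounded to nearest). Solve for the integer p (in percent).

#FCD8E2 is rgb(252, 216, 226); #C2AFB4 is rgb(194, 175, 180).
On the R channel (widest range): 194 ≈ 252 + (p/100)(128 − 252), so p ≈ 100×(194 − 252)/(128 − 252) = -5800/-124 = 46.77.
p = 47 reproduces all three channels after rounding.

47%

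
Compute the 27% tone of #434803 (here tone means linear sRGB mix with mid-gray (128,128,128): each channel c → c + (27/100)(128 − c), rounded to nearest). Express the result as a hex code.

#535725

#434803 is rgb(67, 72, 3).
Lerp each channel 27% toward 128:
  R: 67 + 0.27×(128−67) = 67 + 16.47 = 83.47 → 83
  G: 72 + 0.27×(128−72) = 72 + 15.12 = 87.12 → 87
  B: 3 + 33.75 = 36.75 → 37
rgb(83, 87, 37) = #535725.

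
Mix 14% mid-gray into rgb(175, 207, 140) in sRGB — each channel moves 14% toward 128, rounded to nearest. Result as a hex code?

#A8C48A

A 14% tone moves each channel 14% toward 128:
  R: 175 + 0.14×(128−175) = 175 − 6.58 = 168.42 → 168
  G: 207 + 0.14×(128−207) = 207 − 11.06 = 195.94 → 196
  B: 140 + 0.14×(128−140) = 140 − 1.68 = 138.32 → 138
rgb(168, 196, 138) = #A8C48A.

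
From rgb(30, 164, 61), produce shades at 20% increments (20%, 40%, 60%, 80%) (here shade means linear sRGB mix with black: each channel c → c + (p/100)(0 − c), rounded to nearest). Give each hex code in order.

20%: (30 − 6 = 24→24, 164 − 32.8 = 131.2→131, 61 − 12.2 = 48.8→49) → #188331
40%: (30 − 12 = 18→18, 164 − 65.6 = 98.4→98, 61 − 24.4 = 36.6→37) → #126225
60%: (30 − 18 = 12→12, 164 − 98.4 = 65.6→66, 61 − 36.6 = 24.4→24) → #0C4218
80%: (30 − 24 = 6→6, 164 − 131.2 = 32.8→33, 61 − 48.8 = 12.2→12) → #06210C

#188331, #126225, #0C4218, #06210C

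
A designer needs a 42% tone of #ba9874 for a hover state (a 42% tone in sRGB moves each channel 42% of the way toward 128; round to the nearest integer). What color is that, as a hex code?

#ba9874 is rgb(186, 152, 116).
Per channel, c → c + 0.42(128 − c):
  R: 186 + 0.42×(128−186) = 186 − 24.36 = 161.64 → 162
  G: 152 − 10.08 = 141.92 → 142
  B: 116 + 0.42×(128−116) = 116 + 5.04 = 121.04 → 121
rgb(162, 142, 121) = #a28e79.

#a28e79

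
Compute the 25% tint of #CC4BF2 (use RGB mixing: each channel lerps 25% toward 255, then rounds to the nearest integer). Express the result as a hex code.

#D978F5

#CC4BF2 is rgb(204, 75, 242).
Lerp each channel 25% toward 255:
  R: 204 + 12.75 = 216.75 → 217
  G: 75 + 45 = 120 → 120
  B: 242 + 0.25×(255−242) = 242 + 3.25 = 245.25 → 245
rgb(217, 120, 245) = #D978F5.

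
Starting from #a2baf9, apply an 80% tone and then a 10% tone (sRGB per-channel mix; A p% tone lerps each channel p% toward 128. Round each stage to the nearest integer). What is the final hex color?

#868b96

#a2baf9 is rgb(162, 186, 249).
Per channel, c → c + 0.8(128 − c):
  R: 162 + 0.8×(128−162) = 162 − 27.2 = 134.8 → 135
  G: 186 − 46.4 = 139.6 → 140
  B: 249 + 0.8×(128−249) = 249 − 96.8 = 152.2 → 152
After the tone: rgb(135, 140, 152) = #878c98.
Per channel, c → c + 0.1(128 − c):
  R: 135 + 0.1×(128−135) = 135 − 0.7 = 134.3 → 134
  G: 140 + 0.1×(128−140) = 140 − 1.2 = 138.8 → 139
  B: 152 − 2.4 = 149.6 → 150
rgb(134, 139, 150) = #868b96.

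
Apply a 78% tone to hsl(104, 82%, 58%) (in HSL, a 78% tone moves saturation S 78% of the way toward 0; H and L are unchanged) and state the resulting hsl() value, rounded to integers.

S moves 78% from 82 toward 0: 82 − 63.96 = 18.04 → 18.
H and L are unchanged.

hsl(104, 18%, 58%)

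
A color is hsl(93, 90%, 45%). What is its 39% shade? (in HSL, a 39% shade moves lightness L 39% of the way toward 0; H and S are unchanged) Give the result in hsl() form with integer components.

L moves 39% from 45 toward 0: 45 − 17.55 = 27.45 → 27.
H and S are unchanged.

hsl(93, 90%, 27%)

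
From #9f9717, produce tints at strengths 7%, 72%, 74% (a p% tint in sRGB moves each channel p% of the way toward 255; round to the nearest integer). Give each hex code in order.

#9f9717 is rgb(159, 151, 23).
7%: (159 + 6.72 = 165.72→166, 151 + 7.28 = 158.28→158, 23 + 16.24 = 39.24→39) → #a69e27
72%: (159 + 69.12 = 228.12→228, 151 + 74.88 = 225.88→226, 23 + 167.04 = 190.04→190) → #e4e2be
74%: (159 + 71.04 = 230.04→230, 151 + 76.96 = 227.96→228, 23 + 171.68 = 194.68→195) → #e6e4c3

#a69e27, #e4e2be, #e6e4c3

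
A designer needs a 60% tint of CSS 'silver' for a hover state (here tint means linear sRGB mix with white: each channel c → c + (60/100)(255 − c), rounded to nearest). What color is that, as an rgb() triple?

rgb(230, 230, 230)

CSS silver is rgb(192, 192, 192).
Per channel, c → c + 0.6(255 − c):
  R: 192 + 0.6×(255−192) = 192 + 37.8 = 229.8 → 230
  G: 192 + 0.6×(255−192) = 192 + 37.8 = 229.8 → 230
  B: 192 + 37.8 = 229.8 → 230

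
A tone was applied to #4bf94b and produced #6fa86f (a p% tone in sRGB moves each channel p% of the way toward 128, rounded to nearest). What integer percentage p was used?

67%

#4bf94b is rgb(75, 249, 75); #6fa86f is rgb(111, 168, 111).
On the G channel (widest range): 168 ≈ 249 + (p/100)(128 − 249), so p ≈ 100×(168 − 249)/(128 − 249) = -8100/-121 = 66.94.
p = 67 reproduces all three channels after rounding.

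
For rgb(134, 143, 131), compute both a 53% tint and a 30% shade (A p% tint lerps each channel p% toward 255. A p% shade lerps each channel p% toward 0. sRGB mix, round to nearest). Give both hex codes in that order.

#C6CAC5, #5E645C

53% tint:
  R: 134 + 0.53×(255−134) = 134 + 64.13 = 198.13 → 198
  G: 143 + 0.53×(255−143) = 143 + 59.36 = 202.36 → 202
  B: 131 + 0.53×(255−131) = 131 + 65.72 = 196.72 → 197
  → #C6CAC5
30% shade:
  R: 134 + 0.3×(0−134) = 134 − 40.2 = 93.8 → 94
  G: 143 + 0.3×(0−143) = 143 − 42.9 = 100.1 → 100
  B: 131 − 39.3 = 91.7 → 92
  → #5E645C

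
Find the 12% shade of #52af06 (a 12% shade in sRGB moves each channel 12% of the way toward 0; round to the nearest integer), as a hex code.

#489a05

#52af06 is rgb(82, 175, 6).
A 12% shade moves each channel 12% toward 0:
  R: 82 + 0.12×(0−82) = 82 − 9.84 = 72.16 → 72
  G: 175 + 0.12×(0−175) = 175 − 21 = 154 → 154
  B: 6 − 0.72 = 5.28 → 5
rgb(72, 154, 5) = #489a05.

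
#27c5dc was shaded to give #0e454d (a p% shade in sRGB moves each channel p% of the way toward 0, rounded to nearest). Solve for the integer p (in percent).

65%

#27c5dc is rgb(39, 197, 220); #0e454d is rgb(14, 69, 77).
On the B channel (widest range): 77 ≈ 220 + (p/100)(0 − 220), so p ≈ 100×(77 − 220)/(0 − 220) = -14300/-220 = 65.00.
p = 65 reproduces all three channels after rounding.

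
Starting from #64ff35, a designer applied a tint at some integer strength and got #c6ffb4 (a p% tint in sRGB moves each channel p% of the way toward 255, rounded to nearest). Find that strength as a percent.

#64ff35 is rgb(100, 255, 53); #c6ffb4 is rgb(198, 255, 180).
On the B channel (widest range): 180 ≈ 53 + (p/100)(255 − 53), so p ≈ 100×(180 − 53)/(255 − 53) = 12700/202 = 62.87.
p = 63 reproduces all three channels after rounding.

63%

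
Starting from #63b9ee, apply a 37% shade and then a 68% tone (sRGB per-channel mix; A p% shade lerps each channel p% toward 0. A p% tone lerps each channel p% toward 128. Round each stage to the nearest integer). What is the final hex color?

#6b7c87

#63b9ee is rgb(99, 185, 238).
Lerp each channel 37% toward 0:
  R: 99 + 0.37×(0−99) = 99 − 36.63 = 62.37 → 62
  G: 185 + 0.37×(0−185) = 185 − 68.45 = 116.55 → 117
  B: 238 − 88.06 = 149.94 → 150
After the shade: rgb(62, 117, 150) = #3e7596.
Per channel, c → c + 0.68(128 − c):
  R: 62 + 0.68×(128−62) = 62 + 44.88 = 106.88 → 107
  G: 117 + 0.68×(128−117) = 117 + 7.48 = 124.48 → 124
  B: 150 − 14.96 = 135.04 → 135
rgb(107, 124, 135) = #6b7c87.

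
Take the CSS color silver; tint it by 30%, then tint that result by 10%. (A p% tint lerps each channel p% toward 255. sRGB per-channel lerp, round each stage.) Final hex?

#D7D7D7

CSS silver is rgb(192, 192, 192).
A 30% tint moves each channel 30% toward 255:
  R: 192 + 18.9 = 210.9 → 211
  G: 192 + 18.9 = 210.9 → 211
  B: 192 + 0.3×(255−192) = 192 + 18.9 = 210.9 → 211
After the tint: rgb(211, 211, 211) = #D3D3D3.
A 10% tint moves each channel 10% toward 255:
  R: 211 + 0.1×(255−211) = 211 + 4.4 = 215.4 → 215
  G: 211 + 4.4 = 215.4 → 215
  B: 211 + 0.1×(255−211) = 211 + 4.4 = 215.4 → 215
rgb(215, 215, 215) = #D7D7D7.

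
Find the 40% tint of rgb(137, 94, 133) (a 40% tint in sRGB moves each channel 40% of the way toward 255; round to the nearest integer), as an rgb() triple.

Lerp each channel 40% toward 255:
  R: 137 + 0.4×(255−137) = 137 + 47.2 = 184.2 → 184
  G: 94 + 64.4 = 158.4 → 158
  B: 133 + 48.8 = 181.8 → 182

rgb(184, 158, 182)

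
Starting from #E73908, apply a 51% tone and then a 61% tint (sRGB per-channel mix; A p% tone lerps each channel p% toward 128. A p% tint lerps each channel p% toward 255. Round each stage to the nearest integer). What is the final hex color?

#E1C0B6

#E73908 is rgb(231, 57, 8).
Lerp each channel 51% toward 128:
  R: 231 − 52.53 = 178.47 → 178
  G: 57 + 36.21 = 93.21 → 93
  B: 8 + 61.2 = 69.2 → 69
After the tone: rgb(178, 93, 69) = #B25D45.
Per channel, c → c + 0.61(255 − c):
  R: 178 + 0.61×(255−178) = 178 + 46.97 = 224.97 → 225
  G: 93 + 0.61×(255−93) = 93 + 98.82 = 191.82 → 192
  B: 69 + 113.46 = 182.46 → 182
rgb(225, 192, 182) = #E1C0B6.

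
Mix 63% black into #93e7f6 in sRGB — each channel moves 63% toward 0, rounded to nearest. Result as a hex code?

#93e7f6 is rgb(147, 231, 246).
A 63% shade moves each channel 63% toward 0:
  R: 147 + 0.63×(0−147) = 147 − 92.61 = 54.39 → 54
  G: 231 − 145.53 = 85.47 → 85
  B: 246 + 0.63×(0−246) = 246 − 154.98 = 91.02 → 91
rgb(54, 85, 91) = #36555b.

#36555b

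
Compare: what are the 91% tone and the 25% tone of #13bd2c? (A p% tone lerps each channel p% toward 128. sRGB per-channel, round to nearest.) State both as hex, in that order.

#13bd2c is rgb(19, 189, 44).
91% tone:
  R: 19 + 0.91×(128−19) = 19 + 99.19 = 118.19 → 118
  G: 189 + 0.91×(128−189) = 189 − 55.51 = 133.49 → 133
  B: 44 + 0.91×(128−44) = 44 + 76.44 = 120.44 → 120
  → #768578
25% tone:
  R: 19 + 27.25 = 46.25 → 46
  G: 189 − 15.25 = 173.75 → 174
  B: 44 + 0.25×(128−44) = 44 + 21 = 65 → 65
  → #2eae41

#768578, #2eae41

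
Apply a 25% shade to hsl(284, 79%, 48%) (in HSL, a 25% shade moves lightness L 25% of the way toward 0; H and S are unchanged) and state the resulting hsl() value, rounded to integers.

hsl(284, 79%, 36%)

L moves 25% from 48 toward 0: 48 − 12 = 36 → 36.
H and S are unchanged.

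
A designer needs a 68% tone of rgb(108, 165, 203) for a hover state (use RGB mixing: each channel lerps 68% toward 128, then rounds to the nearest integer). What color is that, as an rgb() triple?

A 68% tone moves each channel 68% toward 128:
  R: 108 + 13.6 = 121.6 → 122
  G: 165 − 25.16 = 139.84 → 140
  B: 203 + 0.68×(128−203) = 203 − 51 = 152 → 152

rgb(122, 140, 152)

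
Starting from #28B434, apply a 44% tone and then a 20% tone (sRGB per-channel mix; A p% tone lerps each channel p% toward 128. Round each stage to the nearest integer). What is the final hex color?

#59975E

#28B434 is rgb(40, 180, 52).
Per channel, c → c + 0.44(128 − c):
  R: 40 + 0.44×(128−40) = 40 + 38.72 = 78.72 → 79
  G: 180 − 22.88 = 157.12 → 157
  B: 52 + 0.44×(128−52) = 52 + 33.44 = 85.44 → 85
After the tone: rgb(79, 157, 85) = #4F9D55.
Per channel, c → c + 0.2(128 − c):
  R: 79 + 0.2×(128−79) = 79 + 9.8 = 88.8 → 89
  G: 157 + 0.2×(128−157) = 157 − 5.8 = 151.2 → 151
  B: 85 + 8.6 = 93.6 → 94
rgb(89, 151, 94) = #59975E.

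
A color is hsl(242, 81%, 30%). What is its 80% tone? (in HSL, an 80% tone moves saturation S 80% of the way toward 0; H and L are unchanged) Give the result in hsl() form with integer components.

S moves 80% from 81 toward 0: 81 − 64.8 = 16.2 → 16.
H and L are unchanged.

hsl(242, 16%, 30%)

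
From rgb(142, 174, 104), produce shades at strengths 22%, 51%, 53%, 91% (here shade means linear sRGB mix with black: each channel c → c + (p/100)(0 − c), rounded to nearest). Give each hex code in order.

22%: (142 − 31.24 = 110.76→111, 174 − 38.28 = 135.72→136, 104 − 22.88 = 81.12→81) → #6F8851
51%: (142 − 72.42 = 69.58→70, 174 − 88.74 = 85.26→85, 104 − 53.04 = 50.96→51) → #465533
53%: (142 − 75.26 = 66.74→67, 174 − 92.22 = 81.78→82, 104 − 55.12 = 48.88→49) → #435231
91%: (142 − 129.22 = 12.78→13, 174 − 158.34 = 15.66→16, 104 − 94.64 = 9.36→9) → #0D1009

#6F8851, #465533, #435231, #0D1009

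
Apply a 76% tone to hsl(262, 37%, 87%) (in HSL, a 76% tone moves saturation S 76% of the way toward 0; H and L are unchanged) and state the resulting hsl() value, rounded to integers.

S moves 76% from 37 toward 0: 37 − 28.12 = 8.88 → 9.
H and L are unchanged.

hsl(262, 9%, 87%)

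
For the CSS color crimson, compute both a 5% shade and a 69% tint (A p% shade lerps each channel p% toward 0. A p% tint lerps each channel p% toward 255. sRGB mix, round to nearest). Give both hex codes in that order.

CSS crimson is rgb(220, 20, 60).
5% shade:
  R: 220 − 11 = 209 → 209
  G: 20 + 0.05×(0−20) = 20 − 1 = 19 → 19
  B: 60 + 0.05×(0−60) = 60 − 3 = 57 → 57
  → #D11339
69% tint:
  R: 220 + 0.69×(255−220) = 220 + 24.15 = 244.15 → 244
  G: 20 + 0.69×(255−20) = 20 + 162.15 = 182.15 → 182
  B: 60 + 0.69×(255−60) = 60 + 134.55 = 194.55 → 195
  → #F4B6C3

#D11339, #F4B6C3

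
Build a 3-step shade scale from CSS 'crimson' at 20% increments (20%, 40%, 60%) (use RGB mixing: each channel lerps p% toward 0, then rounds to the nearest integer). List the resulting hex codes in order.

CSS crimson is rgb(220, 20, 60).
20%: (220 − 44 = 176→176, 20 − 4 = 16→16, 60 − 12 = 48→48) → #b01030
40%: (220 − 88 = 132→132, 20 − 8 = 12→12, 60 − 24 = 36→36) → #840c24
60%: (220 − 132 = 88→88, 20 − 12 = 8→8, 60 − 36 = 24→24) → #580818

#b01030, #840c24, #580818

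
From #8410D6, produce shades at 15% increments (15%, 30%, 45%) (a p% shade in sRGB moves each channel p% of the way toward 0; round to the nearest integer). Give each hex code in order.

#700EB6, #5C0B96, #490976

#8410D6 is rgb(132, 16, 214).
15%: (132 − 19.8 = 112.2→112, 16 − 2.4 = 13.6→14, 214 − 32.1 = 181.9→182) → #700EB6
30%: (132 − 39.6 = 92.4→92, 16 − 4.8 = 11.2→11, 214 − 64.2 = 149.8→150) → #5C0B96
45%: (132 − 59.4 = 72.6→73, 16 − 7.2 = 8.8→9, 214 − 96.3 = 117.7→118) → #490976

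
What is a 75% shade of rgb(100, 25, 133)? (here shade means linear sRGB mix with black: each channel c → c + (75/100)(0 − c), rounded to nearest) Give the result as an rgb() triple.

Per channel, c → c + 0.75(0 − c):
  R: 100 − 75 = 25 → 25
  G: 25 + 0.75×(0−25) = 25 − 18.75 = 6.25 → 6
  B: 133 + 0.75×(0−133) = 133 − 99.75 = 33.25 → 33

rgb(25, 6, 33)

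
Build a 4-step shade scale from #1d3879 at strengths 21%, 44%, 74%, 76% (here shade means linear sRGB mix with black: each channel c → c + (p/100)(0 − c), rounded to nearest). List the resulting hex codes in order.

#172c60, #101f44, #080f1f, #070d1d

#1d3879 is rgb(29, 56, 121).
21%: (29 − 6.09 = 22.91→23, 56 − 11.76 = 44.24→44, 121 − 25.41 = 95.59→96) → #172c60
44%: (29 − 12.76 = 16.24→16, 56 − 24.64 = 31.36→31, 121 − 53.24 = 67.76→68) → #101f44
74%: (29 − 21.46 = 7.54→8, 56 − 41.44 = 14.56→15, 121 − 89.54 = 31.46→31) → #080f1f
76%: (29 − 22.04 = 6.96→7, 56 − 42.56 = 13.44→13, 121 − 91.96 = 29.04→29) → #070d1d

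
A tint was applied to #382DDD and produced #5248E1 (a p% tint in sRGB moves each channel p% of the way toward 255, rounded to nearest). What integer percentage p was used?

13%

#382DDD is rgb(56, 45, 221); #5248E1 is rgb(82, 72, 225).
On the G channel (widest range): 72 ≈ 45 + (p/100)(255 − 45), so p ≈ 100×(72 − 45)/(255 − 45) = 2700/210 = 12.86.
p = 13 reproduces all three channels after rounding.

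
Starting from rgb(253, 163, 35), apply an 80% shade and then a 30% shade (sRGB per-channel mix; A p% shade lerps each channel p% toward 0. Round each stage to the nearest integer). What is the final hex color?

Lerp each channel 80% toward 0:
  R: 253 + 0.8×(0−253) = 253 − 202.4 = 50.6 → 51
  G: 163 − 130.4 = 32.6 → 33
  B: 35 − 28 = 7 → 7
After the shade: rgb(51, 33, 7) = #332107.
Per channel, c → c + 0.3(0 − c):
  R: 51 − 15.3 = 35.7 → 36
  G: 33 + 0.3×(0−33) = 33 − 9.9 = 23.1 → 23
  B: 7 + 0.3×(0−7) = 7 − 2.1 = 4.9 → 5
rgb(36, 23, 5) = #241705.

#241705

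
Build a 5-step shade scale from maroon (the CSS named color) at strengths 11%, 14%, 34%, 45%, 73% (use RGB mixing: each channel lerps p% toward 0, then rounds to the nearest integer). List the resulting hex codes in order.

#720000, #6E0000, #540000, #460000, #230000

CSS maroon is rgb(128, 0, 0).
11%: (128 − 14.08 = 113.92→114, 0→0, 0→0) → #720000
14%: (128 − 17.92 = 110.08→110, 0→0, 0→0) → #6E0000
34%: (128 − 43.52 = 84.48→84, 0→0, 0→0) → #540000
45%: (128 − 57.6 = 70.4→70, 0→0, 0→0) → #460000
73%: (128 − 93.44 = 34.56→35, 0→0, 0→0) → #230000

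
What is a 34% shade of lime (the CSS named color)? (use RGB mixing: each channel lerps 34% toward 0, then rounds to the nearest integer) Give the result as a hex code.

#00A800

CSS lime is rgb(0, 255, 0).
Per channel, c → c + 0.34(0 − c):
  R: 0 + 0.34×(0−0) = 0 + 0 = 0 → 0
  G: 255 + 0.34×(0−255) = 255 − 86.7 = 168.3 → 168
  B: 0 + 0.34×(0−0) = 0 + 0 = 0 → 0
rgb(0, 168, 0) = #00A800.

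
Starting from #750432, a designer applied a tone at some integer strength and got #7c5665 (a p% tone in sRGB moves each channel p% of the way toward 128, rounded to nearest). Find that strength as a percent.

#750432 is rgb(117, 4, 50); #7c5665 is rgb(124, 86, 101).
On the G channel (widest range): 86 ≈ 4 + (p/100)(128 − 4), so p ≈ 100×(86 − 4)/(128 − 4) = 8200/124 = 66.13.
p = 66 reproduces all three channels after rounding.

66%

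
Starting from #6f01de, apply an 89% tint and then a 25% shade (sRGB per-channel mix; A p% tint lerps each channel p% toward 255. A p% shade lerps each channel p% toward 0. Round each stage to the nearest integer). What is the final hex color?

#6f01de is rgb(111, 1, 222).
Per channel, c → c + 0.89(255 − c):
  R: 111 + 0.89×(255−111) = 111 + 128.16 = 239.16 → 239
  G: 1 + 0.89×(255−1) = 1 + 226.06 = 227.06 → 227
  B: 222 + 29.37 = 251.37 → 251
After the tint: rgb(239, 227, 251) = #efe3fb.
A 25% shade moves each channel 25% toward 0:
  R: 239 + 0.25×(0−239) = 239 − 59.75 = 179.25 → 179
  G: 227 + 0.25×(0−227) = 227 − 56.75 = 170.25 → 170
  B: 251 + 0.25×(0−251) = 251 − 62.75 = 188.25 → 188
rgb(179, 170, 188) = #b3aabc.

#b3aabc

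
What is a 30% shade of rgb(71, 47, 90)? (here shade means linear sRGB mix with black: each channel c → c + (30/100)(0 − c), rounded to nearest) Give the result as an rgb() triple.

rgb(50, 33, 63)

Per channel, c → c + 0.3(0 − c):
  R: 71 − 21.3 = 49.7 → 50
  G: 47 + 0.3×(0−47) = 47 − 14.1 = 32.9 → 33
  B: 90 + 0.3×(0−90) = 90 − 27 = 63 → 63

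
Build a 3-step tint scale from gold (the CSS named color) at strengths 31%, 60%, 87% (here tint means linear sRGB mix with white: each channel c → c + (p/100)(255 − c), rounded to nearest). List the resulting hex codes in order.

#FFE34F, #FFEF99, #FFFADE

CSS gold is rgb(255, 215, 0).
31%: (255→255, 215 + 12.4 = 227.4→227, 0 + 79.05 = 79.05→79) → #FFE34F
60%: (255→255, 215 + 24 = 239→239, 0 + 153 = 153→153) → #FFEF99
87%: (255→255, 215 + 34.8 = 249.8→250, 0 + 221.85 = 221.85→222) → #FFFADE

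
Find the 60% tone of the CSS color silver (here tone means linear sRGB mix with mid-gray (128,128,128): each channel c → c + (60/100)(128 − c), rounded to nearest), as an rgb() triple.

rgb(154, 154, 154)

CSS silver is rgb(192, 192, 192).
Lerp each channel 60% toward 128:
  R: 192 + 0.6×(128−192) = 192 − 38.4 = 153.6 → 154
  G: 192 + 0.6×(128−192) = 192 − 38.4 = 153.6 → 154
  B: 192 + 0.6×(128−192) = 192 − 38.4 = 153.6 → 154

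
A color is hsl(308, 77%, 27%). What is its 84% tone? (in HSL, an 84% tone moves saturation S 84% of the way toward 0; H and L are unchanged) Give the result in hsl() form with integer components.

hsl(308, 12%, 27%)

S moves 84% from 77 toward 0: 77 − 64.68 = 12.32 → 12.
H and L are unchanged.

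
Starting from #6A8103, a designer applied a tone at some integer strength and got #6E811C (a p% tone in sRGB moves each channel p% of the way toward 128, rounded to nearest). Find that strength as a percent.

#6A8103 is rgb(106, 129, 3); #6E811C is rgb(110, 129, 28).
On the B channel (widest range): 28 ≈ 3 + (p/100)(128 − 3), so p ≈ 100×(28 − 3)/(128 − 3) = 2500/125 = 20.00.
p = 20 reproduces all three channels after rounding.

20%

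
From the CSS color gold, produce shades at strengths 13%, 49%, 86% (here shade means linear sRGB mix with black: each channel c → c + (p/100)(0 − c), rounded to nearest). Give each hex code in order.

#DEBB00, #826E00, #241E00

CSS gold is rgb(255, 215, 0).
13%: (255 − 33.15 = 221.85→222, 215 − 27.95 = 187.05→187, 0→0) → #DEBB00
49%: (255 − 124.95 = 130.05→130, 215 − 105.35 = 109.65→110, 0→0) → #826E00
86%: (255 − 219.3 = 35.7→36, 215 − 184.9 = 30.1→30, 0→0) → #241E00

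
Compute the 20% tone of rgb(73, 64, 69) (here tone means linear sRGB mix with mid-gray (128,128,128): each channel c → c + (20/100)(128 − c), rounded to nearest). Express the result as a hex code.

#544d51

A 20% tone moves each channel 20% toward 128:
  R: 73 + 11 = 84 → 84
  G: 64 + 0.2×(128−64) = 64 + 12.8 = 76.8 → 77
  B: 69 + 0.2×(128−69) = 69 + 11.8 = 80.8 → 81
rgb(84, 77, 81) = #544d51.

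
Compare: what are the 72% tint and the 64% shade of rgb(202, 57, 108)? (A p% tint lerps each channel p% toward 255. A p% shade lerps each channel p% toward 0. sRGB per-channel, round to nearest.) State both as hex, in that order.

#f0c8d6, #491527

72% tint:
  R: 202 + 0.72×(255−202) = 202 + 38.16 = 240.16 → 240
  G: 57 + 0.72×(255−57) = 57 + 142.56 = 199.56 → 200
  B: 108 + 0.72×(255−108) = 108 + 105.84 = 213.84 → 214
  → #f0c8d6
64% shade:
  R: 202 + 0.64×(0−202) = 202 − 129.28 = 72.72 → 73
  G: 57 − 36.48 = 20.52 → 21
  B: 108 + 0.64×(0−108) = 108 − 69.12 = 38.88 → 39
  → #491527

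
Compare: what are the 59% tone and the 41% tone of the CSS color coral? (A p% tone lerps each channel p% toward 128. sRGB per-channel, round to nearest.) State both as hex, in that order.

#b4806c, #cb7f64

CSS coral is rgb(255, 127, 80).
59% tone:
  R: 255 + 0.59×(128−255) = 255 − 74.93 = 180.07 → 180
  G: 127 + 0.59×(128−127) = 127 + 0.59 = 127.59 → 128
  B: 80 + 0.59×(128−80) = 80 + 28.32 = 108.32 → 108
  → #b4806c
41% tone:
  R: 255 + 0.41×(128−255) = 255 − 52.07 = 202.93 → 203
  G: 127 + 0.41 = 127.41 → 127
  B: 80 + 19.68 = 99.68 → 100
  → #cb7f64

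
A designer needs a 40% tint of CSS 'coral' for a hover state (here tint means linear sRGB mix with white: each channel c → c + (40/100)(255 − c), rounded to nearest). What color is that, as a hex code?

#FFB296

CSS coral is rgb(255, 127, 80).
A 40% tint moves each channel 40% toward 255:
  R: 255 + 0 = 255 → 255
  G: 127 + 0.4×(255−127) = 127 + 51.2 = 178.2 → 178
  B: 80 + 70 = 150 → 150
rgb(255, 178, 150) = #FFB296.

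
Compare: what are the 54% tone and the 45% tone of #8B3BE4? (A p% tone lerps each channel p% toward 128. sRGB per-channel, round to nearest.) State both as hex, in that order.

#8B3BE4 is rgb(139, 59, 228).
54% tone:
  R: 139 + 0.54×(128−139) = 139 − 5.94 = 133.06 → 133
  G: 59 + 37.26 = 96.26 → 96
  B: 228 − 54 = 174 → 174
  → #8560AE
45% tone:
  R: 139 − 4.95 = 134.05 → 134
  G: 59 + 0.45×(128−59) = 59 + 31.05 = 90.05 → 90
  B: 228 + 0.45×(128−228) = 228 − 45 = 183 → 183
  → #865AB7

#8560AE, #865AB7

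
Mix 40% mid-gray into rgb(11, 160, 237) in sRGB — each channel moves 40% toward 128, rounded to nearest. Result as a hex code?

Lerp each channel 40% toward 128:
  R: 11 + 0.4×(128−11) = 11 + 46.8 = 57.8 → 58
  G: 160 + 0.4×(128−160) = 160 − 12.8 = 147.2 → 147
  B: 237 − 43.6 = 193.4 → 193
rgb(58, 147, 193) = #3A93C1.

#3A93C1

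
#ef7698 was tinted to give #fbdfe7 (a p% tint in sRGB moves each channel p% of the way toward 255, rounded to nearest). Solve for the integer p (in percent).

77%

#ef7698 is rgb(239, 118, 152); #fbdfe7 is rgb(251, 223, 231).
On the G channel (widest range): 223 ≈ 118 + (p/100)(255 − 118), so p ≈ 100×(223 − 118)/(255 − 118) = 10500/137 = 76.64.
p = 77 reproduces all three channels after rounding.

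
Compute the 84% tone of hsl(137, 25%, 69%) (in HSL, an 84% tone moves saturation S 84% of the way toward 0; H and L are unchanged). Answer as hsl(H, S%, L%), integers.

S moves 84% from 25 toward 0: 25 − 21 = 4 → 4.
H and L are unchanged.

hsl(137, 4%, 69%)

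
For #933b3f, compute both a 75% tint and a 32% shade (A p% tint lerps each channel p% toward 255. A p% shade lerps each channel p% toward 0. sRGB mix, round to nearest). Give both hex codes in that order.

#933b3f is rgb(147, 59, 63).
75% tint:
  R: 147 + 0.75×(255−147) = 147 + 81 = 228 → 228
  G: 59 + 0.75×(255−59) = 59 + 147 = 206 → 206
  B: 63 + 0.75×(255−63) = 63 + 144 = 207 → 207
  → #e4cecf
32% shade:
  R: 147 − 47.04 = 99.96 → 100
  G: 59 + 0.32×(0−59) = 59 − 18.88 = 40.12 → 40
  B: 63 + 0.32×(0−63) = 63 − 20.16 = 42.84 → 43
  → #64282b

#e4cecf, #64282b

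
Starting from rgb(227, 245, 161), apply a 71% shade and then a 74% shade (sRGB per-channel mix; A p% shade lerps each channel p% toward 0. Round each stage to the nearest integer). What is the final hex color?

#11120c

A 71% shade moves each channel 71% toward 0:
  R: 227 + 0.71×(0−227) = 227 − 161.17 = 65.83 → 66
  G: 245 − 173.95 = 71.05 → 71
  B: 161 + 0.71×(0−161) = 161 − 114.31 = 46.69 → 47
After the shade: rgb(66, 71, 47) = #42472f.
A 74% shade moves each channel 74% toward 0:
  R: 66 + 0.74×(0−66) = 66 − 48.84 = 17.16 → 17
  G: 71 + 0.74×(0−71) = 71 − 52.54 = 18.46 → 18
  B: 47 + 0.74×(0−47) = 47 − 34.78 = 12.22 → 12
rgb(17, 18, 12) = #11120c.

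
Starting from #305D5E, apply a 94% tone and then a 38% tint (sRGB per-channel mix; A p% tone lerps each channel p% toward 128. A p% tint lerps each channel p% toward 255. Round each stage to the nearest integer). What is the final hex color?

#305D5E is rgb(48, 93, 94).
A 94% tone moves each channel 94% toward 128:
  R: 48 + 0.94×(128−48) = 48 + 75.2 = 123.2 → 123
  G: 93 + 0.94×(128−93) = 93 + 32.9 = 125.9 → 126
  B: 94 + 0.94×(128−94) = 94 + 31.96 = 125.96 → 126
After the tone: rgb(123, 126, 126) = #7B7E7E.
Per channel, c → c + 0.38(255 − c):
  R: 123 + 50.16 = 173.16 → 173
  G: 126 + 0.38×(255−126) = 126 + 49.02 = 175.02 → 175
  B: 126 + 0.38×(255−126) = 126 + 49.02 = 175.02 → 175
rgb(173, 175, 175) = #ADAFAF.

#ADAFAF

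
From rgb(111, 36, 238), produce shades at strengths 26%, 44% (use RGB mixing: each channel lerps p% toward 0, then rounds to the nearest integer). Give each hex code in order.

26%: (111 − 28.86 = 82.14→82, 36 − 9.36 = 26.64→27, 238 − 61.88 = 176.12→176) → #521bb0
44%: (111 − 48.84 = 62.16→62, 36 − 15.84 = 20.16→20, 238 − 104.72 = 133.28→133) → #3e1485

#521bb0, #3e1485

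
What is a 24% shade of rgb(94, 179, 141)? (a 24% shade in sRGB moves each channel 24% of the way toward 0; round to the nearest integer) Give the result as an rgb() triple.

rgb(71, 136, 107)

Per channel, c → c + 0.24(0 − c):
  R: 94 − 22.56 = 71.44 → 71
  G: 179 + 0.24×(0−179) = 179 − 42.96 = 136.04 → 136
  B: 141 − 33.84 = 107.16 → 107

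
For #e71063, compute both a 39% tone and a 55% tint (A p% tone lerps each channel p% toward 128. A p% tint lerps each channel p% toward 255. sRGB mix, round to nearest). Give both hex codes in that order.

#e71063 is rgb(231, 16, 99).
39% tone:
  R: 231 + 0.39×(128−231) = 231 − 40.17 = 190.83 → 191
  G: 16 + 0.39×(128−16) = 16 + 43.68 = 59.68 → 60
  B: 99 + 11.31 = 110.31 → 110
  → #bf3c6e
55% tint:
  R: 231 + 13.2 = 244.2 → 244
  G: 16 + 0.55×(255−16) = 16 + 131.45 = 147.45 → 147
  B: 99 + 0.55×(255−99) = 99 + 85.8 = 184.8 → 185
  → #f493b9

#bf3c6e, #f493b9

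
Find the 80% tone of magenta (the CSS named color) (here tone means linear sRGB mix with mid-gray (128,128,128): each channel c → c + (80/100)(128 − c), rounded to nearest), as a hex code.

#996699

CSS magenta is rgb(255, 0, 255).
Per channel, c → c + 0.8(128 − c):
  R: 255 + 0.8×(128−255) = 255 − 101.6 = 153.4 → 153
  G: 0 + 102.4 = 102.4 → 102
  B: 255 + 0.8×(128−255) = 255 − 101.6 = 153.4 → 153
rgb(153, 102, 153) = #996699.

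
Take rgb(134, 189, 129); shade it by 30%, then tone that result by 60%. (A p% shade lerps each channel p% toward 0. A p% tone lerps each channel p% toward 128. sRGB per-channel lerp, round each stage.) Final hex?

Per channel, c → c + 0.3(0 − c):
  R: 134 + 0.3×(0−134) = 134 − 40.2 = 93.8 → 94
  G: 189 − 56.7 = 132.3 → 132
  B: 129 − 38.7 = 90.3 → 90
After the shade: rgb(94, 132, 90) = #5e845a.
Per channel, c → c + 0.6(128 − c):
  R: 94 + 0.6×(128−94) = 94 + 20.4 = 114.4 → 114
  G: 132 + 0.6×(128−132) = 132 − 2.4 = 129.6 → 130
  B: 90 + 22.8 = 112.8 → 113
rgb(114, 130, 113) = #728271.

#728271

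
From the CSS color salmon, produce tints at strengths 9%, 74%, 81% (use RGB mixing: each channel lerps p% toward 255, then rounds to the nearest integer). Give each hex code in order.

#FA8B7F, #FEDEDA, #FEE7E4

CSS salmon is rgb(250, 128, 114).
9%: (250→250, 128 + 11.43 = 139.43→139, 114 + 12.69 = 126.69→127) → #FA8B7F
74%: (250 + 3.7 = 253.7→254, 128 + 93.98 = 221.98→222, 114 + 104.34 = 218.34→218) → #FEDEDA
81%: (250 + 4.05 = 254.05→254, 128 + 102.87 = 230.87→231, 114 + 114.21 = 228.21→228) → #FEE7E4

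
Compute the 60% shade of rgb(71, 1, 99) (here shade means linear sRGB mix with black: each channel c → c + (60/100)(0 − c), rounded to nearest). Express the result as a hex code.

Lerp each channel 60% toward 0:
  R: 71 + 0.6×(0−71) = 71 − 42.6 = 28.4 → 28
  G: 1 − 0.6 = 0.4 → 0
  B: 99 − 59.4 = 39.6 → 40
rgb(28, 0, 40) = #1c0028.

#1c0028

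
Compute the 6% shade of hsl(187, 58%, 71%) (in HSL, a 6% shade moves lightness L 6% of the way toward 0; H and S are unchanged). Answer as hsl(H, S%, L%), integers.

hsl(187, 58%, 67%)

L moves 6% from 71 toward 0: 71 − 4.26 = 66.74 → 67.
H and S are unchanged.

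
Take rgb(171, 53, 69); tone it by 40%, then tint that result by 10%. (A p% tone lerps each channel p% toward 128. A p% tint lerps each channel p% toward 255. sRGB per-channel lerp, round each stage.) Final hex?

#a4646d

Per channel, c → c + 0.4(128 − c):
  R: 171 − 17.2 = 153.8 → 154
  G: 53 + 30 = 83 → 83
  B: 69 + 23.6 = 92.6 → 93
After the tone: rgb(154, 83, 93) = #9a535d.
A 10% tint moves each channel 10% toward 255:
  R: 154 + 10.1 = 164.1 → 164
  G: 83 + 0.1×(255−83) = 83 + 17.2 = 100.2 → 100
  B: 93 + 16.2 = 109.2 → 109
rgb(164, 100, 109) = #a4646d.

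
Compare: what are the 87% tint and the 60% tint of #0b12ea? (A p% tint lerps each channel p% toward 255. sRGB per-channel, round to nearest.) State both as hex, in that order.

#dfe0fc, #9da0f7

#0b12ea is rgb(11, 18, 234).
87% tint:
  R: 11 + 212.28 = 223.28 → 223
  G: 18 + 0.87×(255−18) = 18 + 206.19 = 224.19 → 224
  B: 234 + 18.27 = 252.27 → 252
  → #dfe0fc
60% tint:
  R: 11 + 0.6×(255−11) = 11 + 146.4 = 157.4 → 157
  G: 18 + 0.6×(255−18) = 18 + 142.2 = 160.2 → 160
  B: 234 + 0.6×(255−234) = 234 + 12.6 = 246.6 → 247
  → #9da0f7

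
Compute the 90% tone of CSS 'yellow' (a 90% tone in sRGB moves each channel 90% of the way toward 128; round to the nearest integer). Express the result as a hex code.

#8d8d73

CSS yellow is rgb(255, 255, 0).
Per channel, c → c + 0.9(128 − c):
  R: 255 − 114.3 = 140.7 → 141
  G: 255 + 0.9×(128−255) = 255 − 114.3 = 140.7 → 141
  B: 0 + 0.9×(128−0) = 0 + 115.2 = 115.2 → 115
rgb(141, 141, 115) = #8d8d73.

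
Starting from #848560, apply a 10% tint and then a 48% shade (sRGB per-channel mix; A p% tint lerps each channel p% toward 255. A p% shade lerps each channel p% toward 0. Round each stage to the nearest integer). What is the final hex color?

#4b4b3a

#848560 is rgb(132, 133, 96).
A 10% tint moves each channel 10% toward 255:
  R: 132 + 12.3 = 144.3 → 144
  G: 133 + 12.2 = 145.2 → 145
  B: 96 + 0.1×(255−96) = 96 + 15.9 = 111.9 → 112
After the tint: rgb(144, 145, 112) = #909170.
Lerp each channel 48% toward 0:
  R: 144 − 69.12 = 74.88 → 75
  G: 145 + 0.48×(0−145) = 145 − 69.6 = 75.4 → 75
  B: 112 + 0.48×(0−112) = 112 − 53.76 = 58.24 → 58
rgb(75, 75, 58) = #4b4b3a.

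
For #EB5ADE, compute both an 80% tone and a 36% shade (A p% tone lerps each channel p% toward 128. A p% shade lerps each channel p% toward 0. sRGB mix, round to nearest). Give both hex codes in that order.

#EB5ADE is rgb(235, 90, 222).
80% tone:
  R: 235 + 0.8×(128−235) = 235 − 85.6 = 149.4 → 149
  G: 90 + 30.4 = 120.4 → 120
  B: 222 + 0.8×(128−222) = 222 − 75.2 = 146.8 → 147
  → #957893
36% shade:
  R: 235 − 84.6 = 150.4 → 150
  G: 90 + 0.36×(0−90) = 90 − 32.4 = 57.6 → 58
  B: 222 + 0.36×(0−222) = 222 − 79.92 = 142.08 → 142
  → #963A8E

#957893, #963A8E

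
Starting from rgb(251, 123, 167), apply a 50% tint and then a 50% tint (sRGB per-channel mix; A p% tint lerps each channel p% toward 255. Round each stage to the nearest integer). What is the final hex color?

Lerp each channel 50% toward 255:
  R: 251 + 0.5×(255−251) = 251 + 2 = 253 → 253
  G: 123 + 0.5×(255−123) = 123 + 66 = 189 → 189
  B: 167 + 44 = 211 → 211
After the tint: rgb(253, 189, 211) = #FDBDD3.
Per channel, c → c + 0.5(255 − c):
  R: 253 + 1 = 254 → 254
  G: 189 + 33 = 222 → 222
  B: 211 + 22 = 233 → 233
rgb(254, 222, 233) = #FEDEE9.

#FEDEE9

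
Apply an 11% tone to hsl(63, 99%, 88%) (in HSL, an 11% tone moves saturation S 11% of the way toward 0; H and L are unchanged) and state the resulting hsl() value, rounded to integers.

S moves 11% from 99 toward 0: 99 − 10.89 = 88.11 → 88.
H and L are unchanged.

hsl(63, 88%, 88%)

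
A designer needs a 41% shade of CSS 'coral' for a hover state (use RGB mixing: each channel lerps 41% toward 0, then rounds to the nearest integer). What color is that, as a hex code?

#964B2F

CSS coral is rgb(255, 127, 80).
Lerp each channel 41% toward 0:
  R: 255 + 0.41×(0−255) = 255 − 104.55 = 150.45 → 150
  G: 127 + 0.41×(0−127) = 127 − 52.07 = 74.93 → 75
  B: 80 − 32.8 = 47.2 → 47
rgb(150, 75, 47) = #964B2F.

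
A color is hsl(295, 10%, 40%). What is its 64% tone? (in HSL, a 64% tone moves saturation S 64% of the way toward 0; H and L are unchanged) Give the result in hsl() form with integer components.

hsl(295, 4%, 40%)

S moves 64% from 10 toward 0: 10 − 6.4 = 3.6 → 4.
H and L are unchanged.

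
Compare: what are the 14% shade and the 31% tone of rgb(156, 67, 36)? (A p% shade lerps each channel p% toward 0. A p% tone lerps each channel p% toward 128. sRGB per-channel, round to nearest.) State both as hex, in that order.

14% shade:
  R: 156 − 21.84 = 134.16 → 134
  G: 67 + 0.14×(0−67) = 67 − 9.38 = 57.62 → 58
  B: 36 + 0.14×(0−36) = 36 − 5.04 = 30.96 → 31
  → #863A1F
31% tone:
  R: 156 − 8.68 = 147.32 → 147
  G: 67 + 0.31×(128−67) = 67 + 18.91 = 85.91 → 86
  B: 36 + 28.52 = 64.52 → 65
  → #935641

#863A1F, #935641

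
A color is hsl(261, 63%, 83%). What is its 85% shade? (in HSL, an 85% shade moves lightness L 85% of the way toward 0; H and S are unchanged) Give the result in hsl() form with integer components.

L moves 85% from 83 toward 0: 83 − 70.55 = 12.45 → 12.
H and S are unchanged.

hsl(261, 63%, 12%)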